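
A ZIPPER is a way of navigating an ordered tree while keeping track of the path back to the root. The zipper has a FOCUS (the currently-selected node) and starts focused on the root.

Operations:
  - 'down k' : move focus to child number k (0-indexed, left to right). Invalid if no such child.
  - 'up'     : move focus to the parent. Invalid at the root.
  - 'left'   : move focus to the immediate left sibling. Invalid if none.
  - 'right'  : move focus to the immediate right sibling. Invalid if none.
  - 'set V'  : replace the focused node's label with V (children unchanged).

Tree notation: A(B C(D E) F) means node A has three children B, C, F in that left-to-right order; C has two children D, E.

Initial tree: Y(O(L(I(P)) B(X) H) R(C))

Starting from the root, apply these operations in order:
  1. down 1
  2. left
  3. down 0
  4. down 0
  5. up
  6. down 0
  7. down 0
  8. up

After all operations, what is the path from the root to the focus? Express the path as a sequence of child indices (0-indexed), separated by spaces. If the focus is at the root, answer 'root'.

Step 1 (down 1): focus=R path=1 depth=1 children=['C'] left=['O'] right=[] parent=Y
Step 2 (left): focus=O path=0 depth=1 children=['L', 'B', 'H'] left=[] right=['R'] parent=Y
Step 3 (down 0): focus=L path=0/0 depth=2 children=['I'] left=[] right=['B', 'H'] parent=O
Step 4 (down 0): focus=I path=0/0/0 depth=3 children=['P'] left=[] right=[] parent=L
Step 5 (up): focus=L path=0/0 depth=2 children=['I'] left=[] right=['B', 'H'] parent=O
Step 6 (down 0): focus=I path=0/0/0 depth=3 children=['P'] left=[] right=[] parent=L
Step 7 (down 0): focus=P path=0/0/0/0 depth=4 children=[] left=[] right=[] parent=I
Step 8 (up): focus=I path=0/0/0 depth=3 children=['P'] left=[] right=[] parent=L

Answer: 0 0 0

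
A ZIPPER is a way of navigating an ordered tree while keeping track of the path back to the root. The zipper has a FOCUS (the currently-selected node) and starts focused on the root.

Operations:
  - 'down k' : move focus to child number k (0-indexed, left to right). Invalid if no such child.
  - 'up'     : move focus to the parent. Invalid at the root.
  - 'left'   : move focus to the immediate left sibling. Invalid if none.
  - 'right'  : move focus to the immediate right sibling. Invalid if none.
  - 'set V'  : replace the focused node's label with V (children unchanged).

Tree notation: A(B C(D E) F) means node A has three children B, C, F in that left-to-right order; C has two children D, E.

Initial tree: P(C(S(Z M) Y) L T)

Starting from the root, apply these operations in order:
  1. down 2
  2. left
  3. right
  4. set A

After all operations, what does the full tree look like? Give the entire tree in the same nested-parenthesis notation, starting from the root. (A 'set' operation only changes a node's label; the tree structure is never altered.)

Answer: P(C(S(Z M) Y) L A)

Derivation:
Step 1 (down 2): focus=T path=2 depth=1 children=[] left=['C', 'L'] right=[] parent=P
Step 2 (left): focus=L path=1 depth=1 children=[] left=['C'] right=['T'] parent=P
Step 3 (right): focus=T path=2 depth=1 children=[] left=['C', 'L'] right=[] parent=P
Step 4 (set A): focus=A path=2 depth=1 children=[] left=['C', 'L'] right=[] parent=P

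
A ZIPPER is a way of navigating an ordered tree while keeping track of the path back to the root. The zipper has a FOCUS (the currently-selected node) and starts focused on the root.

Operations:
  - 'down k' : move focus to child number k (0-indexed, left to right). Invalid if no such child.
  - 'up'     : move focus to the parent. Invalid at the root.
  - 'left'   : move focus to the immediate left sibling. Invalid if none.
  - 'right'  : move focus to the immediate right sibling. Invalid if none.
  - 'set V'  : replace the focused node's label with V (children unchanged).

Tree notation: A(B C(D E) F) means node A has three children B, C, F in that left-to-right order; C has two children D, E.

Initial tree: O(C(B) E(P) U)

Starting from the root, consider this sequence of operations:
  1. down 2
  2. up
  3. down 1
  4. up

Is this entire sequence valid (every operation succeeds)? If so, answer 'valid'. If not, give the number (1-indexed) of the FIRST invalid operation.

Answer: valid

Derivation:
Step 1 (down 2): focus=U path=2 depth=1 children=[] left=['C', 'E'] right=[] parent=O
Step 2 (up): focus=O path=root depth=0 children=['C', 'E', 'U'] (at root)
Step 3 (down 1): focus=E path=1 depth=1 children=['P'] left=['C'] right=['U'] parent=O
Step 4 (up): focus=O path=root depth=0 children=['C', 'E', 'U'] (at root)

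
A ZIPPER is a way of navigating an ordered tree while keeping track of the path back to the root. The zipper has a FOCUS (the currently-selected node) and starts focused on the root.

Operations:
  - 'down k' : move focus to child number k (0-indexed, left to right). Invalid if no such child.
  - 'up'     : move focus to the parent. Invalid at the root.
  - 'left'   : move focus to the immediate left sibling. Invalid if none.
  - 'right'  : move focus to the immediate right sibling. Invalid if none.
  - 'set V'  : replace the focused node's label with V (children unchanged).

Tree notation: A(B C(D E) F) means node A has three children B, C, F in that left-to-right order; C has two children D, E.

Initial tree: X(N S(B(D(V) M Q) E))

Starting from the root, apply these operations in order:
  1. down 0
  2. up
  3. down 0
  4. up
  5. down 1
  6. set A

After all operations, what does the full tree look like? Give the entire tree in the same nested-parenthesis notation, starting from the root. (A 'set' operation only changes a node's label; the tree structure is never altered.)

Step 1 (down 0): focus=N path=0 depth=1 children=[] left=[] right=['S'] parent=X
Step 2 (up): focus=X path=root depth=0 children=['N', 'S'] (at root)
Step 3 (down 0): focus=N path=0 depth=1 children=[] left=[] right=['S'] parent=X
Step 4 (up): focus=X path=root depth=0 children=['N', 'S'] (at root)
Step 5 (down 1): focus=S path=1 depth=1 children=['B', 'E'] left=['N'] right=[] parent=X
Step 6 (set A): focus=A path=1 depth=1 children=['B', 'E'] left=['N'] right=[] parent=X

Answer: X(N A(B(D(V) M Q) E))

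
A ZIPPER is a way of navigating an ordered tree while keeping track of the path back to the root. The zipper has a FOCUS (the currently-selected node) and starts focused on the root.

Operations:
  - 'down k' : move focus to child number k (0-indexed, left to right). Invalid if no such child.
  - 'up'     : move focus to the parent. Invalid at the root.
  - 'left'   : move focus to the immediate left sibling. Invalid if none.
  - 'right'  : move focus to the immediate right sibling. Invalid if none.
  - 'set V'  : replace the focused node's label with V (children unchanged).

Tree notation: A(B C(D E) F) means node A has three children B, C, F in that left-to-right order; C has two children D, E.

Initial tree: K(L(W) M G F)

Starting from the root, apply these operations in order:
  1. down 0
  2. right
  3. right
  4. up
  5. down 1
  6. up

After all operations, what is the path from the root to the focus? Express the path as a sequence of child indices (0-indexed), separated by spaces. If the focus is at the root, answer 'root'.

Step 1 (down 0): focus=L path=0 depth=1 children=['W'] left=[] right=['M', 'G', 'F'] parent=K
Step 2 (right): focus=M path=1 depth=1 children=[] left=['L'] right=['G', 'F'] parent=K
Step 3 (right): focus=G path=2 depth=1 children=[] left=['L', 'M'] right=['F'] parent=K
Step 4 (up): focus=K path=root depth=0 children=['L', 'M', 'G', 'F'] (at root)
Step 5 (down 1): focus=M path=1 depth=1 children=[] left=['L'] right=['G', 'F'] parent=K
Step 6 (up): focus=K path=root depth=0 children=['L', 'M', 'G', 'F'] (at root)

Answer: root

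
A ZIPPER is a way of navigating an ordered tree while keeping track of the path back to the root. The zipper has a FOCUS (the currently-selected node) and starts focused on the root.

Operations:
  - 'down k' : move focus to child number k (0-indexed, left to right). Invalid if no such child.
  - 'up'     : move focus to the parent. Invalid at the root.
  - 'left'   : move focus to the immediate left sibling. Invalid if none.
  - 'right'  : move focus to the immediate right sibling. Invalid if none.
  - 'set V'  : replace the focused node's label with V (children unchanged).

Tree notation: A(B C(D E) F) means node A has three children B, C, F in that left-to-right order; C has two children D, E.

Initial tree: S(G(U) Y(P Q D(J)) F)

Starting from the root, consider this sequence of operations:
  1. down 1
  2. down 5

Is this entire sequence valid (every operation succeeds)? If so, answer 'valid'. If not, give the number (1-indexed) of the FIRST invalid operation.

Step 1 (down 1): focus=Y path=1 depth=1 children=['P', 'Q', 'D'] left=['G'] right=['F'] parent=S
Step 2 (down 5): INVALID

Answer: 2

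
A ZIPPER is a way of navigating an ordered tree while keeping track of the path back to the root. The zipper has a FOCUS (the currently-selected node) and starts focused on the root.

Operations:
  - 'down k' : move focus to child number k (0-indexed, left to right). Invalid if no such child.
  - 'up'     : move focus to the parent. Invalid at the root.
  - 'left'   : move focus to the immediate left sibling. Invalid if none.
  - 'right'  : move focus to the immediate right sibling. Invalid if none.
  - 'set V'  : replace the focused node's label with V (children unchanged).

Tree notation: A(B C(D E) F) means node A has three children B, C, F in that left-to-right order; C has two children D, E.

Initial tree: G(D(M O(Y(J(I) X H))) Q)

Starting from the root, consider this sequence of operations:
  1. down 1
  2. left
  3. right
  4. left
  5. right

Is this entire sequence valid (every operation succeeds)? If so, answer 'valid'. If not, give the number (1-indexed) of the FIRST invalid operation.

Answer: valid

Derivation:
Step 1 (down 1): focus=Q path=1 depth=1 children=[] left=['D'] right=[] parent=G
Step 2 (left): focus=D path=0 depth=1 children=['M', 'O'] left=[] right=['Q'] parent=G
Step 3 (right): focus=Q path=1 depth=1 children=[] left=['D'] right=[] parent=G
Step 4 (left): focus=D path=0 depth=1 children=['M', 'O'] left=[] right=['Q'] parent=G
Step 5 (right): focus=Q path=1 depth=1 children=[] left=['D'] right=[] parent=G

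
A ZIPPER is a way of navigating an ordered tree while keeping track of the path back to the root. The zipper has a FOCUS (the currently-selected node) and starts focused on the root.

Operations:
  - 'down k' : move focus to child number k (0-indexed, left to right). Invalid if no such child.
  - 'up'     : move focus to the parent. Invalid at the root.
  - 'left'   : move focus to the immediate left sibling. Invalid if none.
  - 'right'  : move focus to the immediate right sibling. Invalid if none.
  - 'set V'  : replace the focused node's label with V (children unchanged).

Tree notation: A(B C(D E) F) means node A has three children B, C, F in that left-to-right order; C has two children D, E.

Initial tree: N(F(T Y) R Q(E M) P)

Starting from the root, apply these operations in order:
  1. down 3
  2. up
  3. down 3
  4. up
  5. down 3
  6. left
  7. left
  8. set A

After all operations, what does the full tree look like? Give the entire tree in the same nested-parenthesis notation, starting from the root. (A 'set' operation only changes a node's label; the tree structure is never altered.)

Answer: N(F(T Y) A Q(E M) P)

Derivation:
Step 1 (down 3): focus=P path=3 depth=1 children=[] left=['F', 'R', 'Q'] right=[] parent=N
Step 2 (up): focus=N path=root depth=0 children=['F', 'R', 'Q', 'P'] (at root)
Step 3 (down 3): focus=P path=3 depth=1 children=[] left=['F', 'R', 'Q'] right=[] parent=N
Step 4 (up): focus=N path=root depth=0 children=['F', 'R', 'Q', 'P'] (at root)
Step 5 (down 3): focus=P path=3 depth=1 children=[] left=['F', 'R', 'Q'] right=[] parent=N
Step 6 (left): focus=Q path=2 depth=1 children=['E', 'M'] left=['F', 'R'] right=['P'] parent=N
Step 7 (left): focus=R path=1 depth=1 children=[] left=['F'] right=['Q', 'P'] parent=N
Step 8 (set A): focus=A path=1 depth=1 children=[] left=['F'] right=['Q', 'P'] parent=N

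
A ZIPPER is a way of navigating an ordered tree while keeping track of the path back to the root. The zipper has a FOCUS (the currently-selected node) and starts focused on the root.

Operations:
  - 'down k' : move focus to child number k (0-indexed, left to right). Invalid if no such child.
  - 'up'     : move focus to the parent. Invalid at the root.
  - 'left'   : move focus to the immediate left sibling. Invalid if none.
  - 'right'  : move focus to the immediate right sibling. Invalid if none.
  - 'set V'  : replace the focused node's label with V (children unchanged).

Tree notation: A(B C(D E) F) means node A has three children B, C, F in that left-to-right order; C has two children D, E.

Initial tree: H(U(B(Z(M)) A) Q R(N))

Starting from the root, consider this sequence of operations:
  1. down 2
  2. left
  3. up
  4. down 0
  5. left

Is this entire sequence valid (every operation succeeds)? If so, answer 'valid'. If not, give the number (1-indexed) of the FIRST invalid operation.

Answer: 5

Derivation:
Step 1 (down 2): focus=R path=2 depth=1 children=['N'] left=['U', 'Q'] right=[] parent=H
Step 2 (left): focus=Q path=1 depth=1 children=[] left=['U'] right=['R'] parent=H
Step 3 (up): focus=H path=root depth=0 children=['U', 'Q', 'R'] (at root)
Step 4 (down 0): focus=U path=0 depth=1 children=['B', 'A'] left=[] right=['Q', 'R'] parent=H
Step 5 (left): INVALID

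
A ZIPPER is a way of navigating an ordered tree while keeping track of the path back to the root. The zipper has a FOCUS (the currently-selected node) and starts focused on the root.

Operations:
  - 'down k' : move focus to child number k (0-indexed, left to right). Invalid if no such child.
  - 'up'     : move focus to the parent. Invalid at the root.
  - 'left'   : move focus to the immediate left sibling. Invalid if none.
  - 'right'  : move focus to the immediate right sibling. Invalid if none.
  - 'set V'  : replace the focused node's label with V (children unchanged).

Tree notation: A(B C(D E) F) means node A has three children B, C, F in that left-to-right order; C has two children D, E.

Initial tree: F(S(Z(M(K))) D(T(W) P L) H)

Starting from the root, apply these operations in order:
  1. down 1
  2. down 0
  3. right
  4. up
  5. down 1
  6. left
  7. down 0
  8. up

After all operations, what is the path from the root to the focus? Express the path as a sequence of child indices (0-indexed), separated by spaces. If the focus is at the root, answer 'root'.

Answer: 1 0

Derivation:
Step 1 (down 1): focus=D path=1 depth=1 children=['T', 'P', 'L'] left=['S'] right=['H'] parent=F
Step 2 (down 0): focus=T path=1/0 depth=2 children=['W'] left=[] right=['P', 'L'] parent=D
Step 3 (right): focus=P path=1/1 depth=2 children=[] left=['T'] right=['L'] parent=D
Step 4 (up): focus=D path=1 depth=1 children=['T', 'P', 'L'] left=['S'] right=['H'] parent=F
Step 5 (down 1): focus=P path=1/1 depth=2 children=[] left=['T'] right=['L'] parent=D
Step 6 (left): focus=T path=1/0 depth=2 children=['W'] left=[] right=['P', 'L'] parent=D
Step 7 (down 0): focus=W path=1/0/0 depth=3 children=[] left=[] right=[] parent=T
Step 8 (up): focus=T path=1/0 depth=2 children=['W'] left=[] right=['P', 'L'] parent=D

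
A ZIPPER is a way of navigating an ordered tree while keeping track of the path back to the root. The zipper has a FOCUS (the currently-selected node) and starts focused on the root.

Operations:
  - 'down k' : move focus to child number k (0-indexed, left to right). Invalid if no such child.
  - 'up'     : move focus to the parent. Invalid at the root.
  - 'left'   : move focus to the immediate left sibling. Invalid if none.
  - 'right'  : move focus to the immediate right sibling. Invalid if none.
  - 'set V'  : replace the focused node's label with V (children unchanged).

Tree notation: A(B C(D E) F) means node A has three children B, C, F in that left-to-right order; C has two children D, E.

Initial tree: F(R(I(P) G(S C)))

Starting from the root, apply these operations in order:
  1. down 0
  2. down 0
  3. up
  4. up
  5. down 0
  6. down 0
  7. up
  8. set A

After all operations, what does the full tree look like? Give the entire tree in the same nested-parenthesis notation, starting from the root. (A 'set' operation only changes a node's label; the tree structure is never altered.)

Answer: F(A(I(P) G(S C)))

Derivation:
Step 1 (down 0): focus=R path=0 depth=1 children=['I', 'G'] left=[] right=[] parent=F
Step 2 (down 0): focus=I path=0/0 depth=2 children=['P'] left=[] right=['G'] parent=R
Step 3 (up): focus=R path=0 depth=1 children=['I', 'G'] left=[] right=[] parent=F
Step 4 (up): focus=F path=root depth=0 children=['R'] (at root)
Step 5 (down 0): focus=R path=0 depth=1 children=['I', 'G'] left=[] right=[] parent=F
Step 6 (down 0): focus=I path=0/0 depth=2 children=['P'] left=[] right=['G'] parent=R
Step 7 (up): focus=R path=0 depth=1 children=['I', 'G'] left=[] right=[] parent=F
Step 8 (set A): focus=A path=0 depth=1 children=['I', 'G'] left=[] right=[] parent=F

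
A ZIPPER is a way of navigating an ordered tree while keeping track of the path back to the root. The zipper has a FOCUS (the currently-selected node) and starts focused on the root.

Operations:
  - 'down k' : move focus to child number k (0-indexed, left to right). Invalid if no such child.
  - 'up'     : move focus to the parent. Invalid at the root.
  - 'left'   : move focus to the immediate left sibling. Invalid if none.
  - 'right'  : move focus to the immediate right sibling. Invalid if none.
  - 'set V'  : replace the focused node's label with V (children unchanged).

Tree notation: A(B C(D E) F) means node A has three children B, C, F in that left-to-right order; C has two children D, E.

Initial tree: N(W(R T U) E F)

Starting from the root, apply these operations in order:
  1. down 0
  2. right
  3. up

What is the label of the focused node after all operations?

Step 1 (down 0): focus=W path=0 depth=1 children=['R', 'T', 'U'] left=[] right=['E', 'F'] parent=N
Step 2 (right): focus=E path=1 depth=1 children=[] left=['W'] right=['F'] parent=N
Step 3 (up): focus=N path=root depth=0 children=['W', 'E', 'F'] (at root)

Answer: N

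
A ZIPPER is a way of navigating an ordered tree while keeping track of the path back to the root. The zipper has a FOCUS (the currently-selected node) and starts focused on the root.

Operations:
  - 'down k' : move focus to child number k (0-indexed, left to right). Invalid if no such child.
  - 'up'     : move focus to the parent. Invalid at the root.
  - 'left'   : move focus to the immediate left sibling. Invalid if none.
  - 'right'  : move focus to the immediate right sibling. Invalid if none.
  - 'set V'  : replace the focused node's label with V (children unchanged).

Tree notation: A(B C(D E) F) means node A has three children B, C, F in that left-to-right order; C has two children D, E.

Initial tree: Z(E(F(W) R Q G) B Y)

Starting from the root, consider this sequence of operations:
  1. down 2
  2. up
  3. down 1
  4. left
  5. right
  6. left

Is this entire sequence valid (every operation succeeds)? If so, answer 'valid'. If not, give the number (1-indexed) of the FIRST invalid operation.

Step 1 (down 2): focus=Y path=2 depth=1 children=[] left=['E', 'B'] right=[] parent=Z
Step 2 (up): focus=Z path=root depth=0 children=['E', 'B', 'Y'] (at root)
Step 3 (down 1): focus=B path=1 depth=1 children=[] left=['E'] right=['Y'] parent=Z
Step 4 (left): focus=E path=0 depth=1 children=['F', 'R', 'Q', 'G'] left=[] right=['B', 'Y'] parent=Z
Step 5 (right): focus=B path=1 depth=1 children=[] left=['E'] right=['Y'] parent=Z
Step 6 (left): focus=E path=0 depth=1 children=['F', 'R', 'Q', 'G'] left=[] right=['B', 'Y'] parent=Z

Answer: valid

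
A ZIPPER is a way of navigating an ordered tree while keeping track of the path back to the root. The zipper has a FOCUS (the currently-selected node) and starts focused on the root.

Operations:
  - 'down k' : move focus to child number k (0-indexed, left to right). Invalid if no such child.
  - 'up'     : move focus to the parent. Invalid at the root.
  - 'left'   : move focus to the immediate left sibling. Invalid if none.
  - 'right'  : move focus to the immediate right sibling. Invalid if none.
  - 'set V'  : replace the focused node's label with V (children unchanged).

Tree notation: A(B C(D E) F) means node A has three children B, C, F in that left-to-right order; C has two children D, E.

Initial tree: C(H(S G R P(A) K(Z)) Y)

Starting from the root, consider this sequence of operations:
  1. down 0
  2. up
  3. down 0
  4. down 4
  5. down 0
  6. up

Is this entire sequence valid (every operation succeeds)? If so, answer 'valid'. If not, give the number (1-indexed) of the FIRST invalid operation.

Answer: valid

Derivation:
Step 1 (down 0): focus=H path=0 depth=1 children=['S', 'G', 'R', 'P', 'K'] left=[] right=['Y'] parent=C
Step 2 (up): focus=C path=root depth=0 children=['H', 'Y'] (at root)
Step 3 (down 0): focus=H path=0 depth=1 children=['S', 'G', 'R', 'P', 'K'] left=[] right=['Y'] parent=C
Step 4 (down 4): focus=K path=0/4 depth=2 children=['Z'] left=['S', 'G', 'R', 'P'] right=[] parent=H
Step 5 (down 0): focus=Z path=0/4/0 depth=3 children=[] left=[] right=[] parent=K
Step 6 (up): focus=K path=0/4 depth=2 children=['Z'] left=['S', 'G', 'R', 'P'] right=[] parent=H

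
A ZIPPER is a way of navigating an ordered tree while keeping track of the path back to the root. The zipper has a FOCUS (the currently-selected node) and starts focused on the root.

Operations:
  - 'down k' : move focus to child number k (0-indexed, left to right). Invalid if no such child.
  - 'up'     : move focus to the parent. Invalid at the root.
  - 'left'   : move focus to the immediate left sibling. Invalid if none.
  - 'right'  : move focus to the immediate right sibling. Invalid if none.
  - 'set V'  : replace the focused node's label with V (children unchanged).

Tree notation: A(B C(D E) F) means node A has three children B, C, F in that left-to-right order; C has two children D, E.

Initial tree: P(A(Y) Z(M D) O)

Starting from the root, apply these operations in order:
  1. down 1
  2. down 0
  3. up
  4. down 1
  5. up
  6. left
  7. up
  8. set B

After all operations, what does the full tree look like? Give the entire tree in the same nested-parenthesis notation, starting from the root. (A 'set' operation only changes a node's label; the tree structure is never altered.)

Answer: B(A(Y) Z(M D) O)

Derivation:
Step 1 (down 1): focus=Z path=1 depth=1 children=['M', 'D'] left=['A'] right=['O'] parent=P
Step 2 (down 0): focus=M path=1/0 depth=2 children=[] left=[] right=['D'] parent=Z
Step 3 (up): focus=Z path=1 depth=1 children=['M', 'D'] left=['A'] right=['O'] parent=P
Step 4 (down 1): focus=D path=1/1 depth=2 children=[] left=['M'] right=[] parent=Z
Step 5 (up): focus=Z path=1 depth=1 children=['M', 'D'] left=['A'] right=['O'] parent=P
Step 6 (left): focus=A path=0 depth=1 children=['Y'] left=[] right=['Z', 'O'] parent=P
Step 7 (up): focus=P path=root depth=0 children=['A', 'Z', 'O'] (at root)
Step 8 (set B): focus=B path=root depth=0 children=['A', 'Z', 'O'] (at root)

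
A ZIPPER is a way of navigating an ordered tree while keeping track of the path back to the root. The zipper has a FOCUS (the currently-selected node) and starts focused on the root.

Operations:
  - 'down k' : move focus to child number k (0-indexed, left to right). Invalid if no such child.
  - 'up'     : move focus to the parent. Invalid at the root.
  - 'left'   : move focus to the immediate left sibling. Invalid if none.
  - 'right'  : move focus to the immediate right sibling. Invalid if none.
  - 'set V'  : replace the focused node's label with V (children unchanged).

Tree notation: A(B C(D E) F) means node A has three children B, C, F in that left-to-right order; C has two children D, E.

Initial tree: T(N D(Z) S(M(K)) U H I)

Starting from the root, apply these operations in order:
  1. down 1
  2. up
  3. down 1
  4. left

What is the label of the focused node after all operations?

Step 1 (down 1): focus=D path=1 depth=1 children=['Z'] left=['N'] right=['S', 'U', 'H', 'I'] parent=T
Step 2 (up): focus=T path=root depth=0 children=['N', 'D', 'S', 'U', 'H', 'I'] (at root)
Step 3 (down 1): focus=D path=1 depth=1 children=['Z'] left=['N'] right=['S', 'U', 'H', 'I'] parent=T
Step 4 (left): focus=N path=0 depth=1 children=[] left=[] right=['D', 'S', 'U', 'H', 'I'] parent=T

Answer: N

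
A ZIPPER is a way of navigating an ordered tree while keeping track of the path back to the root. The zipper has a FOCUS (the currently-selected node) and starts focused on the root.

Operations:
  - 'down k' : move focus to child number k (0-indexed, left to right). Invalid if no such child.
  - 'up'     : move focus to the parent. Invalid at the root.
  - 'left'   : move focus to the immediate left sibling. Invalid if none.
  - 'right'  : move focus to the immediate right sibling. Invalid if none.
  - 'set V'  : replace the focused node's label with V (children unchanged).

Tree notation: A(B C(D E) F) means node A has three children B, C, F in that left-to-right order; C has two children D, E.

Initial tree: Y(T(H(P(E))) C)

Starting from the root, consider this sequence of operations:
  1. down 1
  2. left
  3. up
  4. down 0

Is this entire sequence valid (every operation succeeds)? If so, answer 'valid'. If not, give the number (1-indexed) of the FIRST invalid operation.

Step 1 (down 1): focus=C path=1 depth=1 children=[] left=['T'] right=[] parent=Y
Step 2 (left): focus=T path=0 depth=1 children=['H'] left=[] right=['C'] parent=Y
Step 3 (up): focus=Y path=root depth=0 children=['T', 'C'] (at root)
Step 4 (down 0): focus=T path=0 depth=1 children=['H'] left=[] right=['C'] parent=Y

Answer: valid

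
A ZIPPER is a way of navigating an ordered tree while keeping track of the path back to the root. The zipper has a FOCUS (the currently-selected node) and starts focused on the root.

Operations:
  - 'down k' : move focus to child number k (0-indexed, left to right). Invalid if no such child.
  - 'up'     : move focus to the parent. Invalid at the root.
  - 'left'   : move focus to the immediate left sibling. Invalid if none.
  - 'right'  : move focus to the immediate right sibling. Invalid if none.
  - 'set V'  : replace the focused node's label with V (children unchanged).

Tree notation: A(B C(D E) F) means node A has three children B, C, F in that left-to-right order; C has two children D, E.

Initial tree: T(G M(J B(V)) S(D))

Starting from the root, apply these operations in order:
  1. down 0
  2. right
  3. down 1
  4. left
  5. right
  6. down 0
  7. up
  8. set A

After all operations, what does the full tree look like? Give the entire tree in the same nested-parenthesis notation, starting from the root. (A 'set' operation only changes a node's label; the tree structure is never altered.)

Step 1 (down 0): focus=G path=0 depth=1 children=[] left=[] right=['M', 'S'] parent=T
Step 2 (right): focus=M path=1 depth=1 children=['J', 'B'] left=['G'] right=['S'] parent=T
Step 3 (down 1): focus=B path=1/1 depth=2 children=['V'] left=['J'] right=[] parent=M
Step 4 (left): focus=J path=1/0 depth=2 children=[] left=[] right=['B'] parent=M
Step 5 (right): focus=B path=1/1 depth=2 children=['V'] left=['J'] right=[] parent=M
Step 6 (down 0): focus=V path=1/1/0 depth=3 children=[] left=[] right=[] parent=B
Step 7 (up): focus=B path=1/1 depth=2 children=['V'] left=['J'] right=[] parent=M
Step 8 (set A): focus=A path=1/1 depth=2 children=['V'] left=['J'] right=[] parent=M

Answer: T(G M(J A(V)) S(D))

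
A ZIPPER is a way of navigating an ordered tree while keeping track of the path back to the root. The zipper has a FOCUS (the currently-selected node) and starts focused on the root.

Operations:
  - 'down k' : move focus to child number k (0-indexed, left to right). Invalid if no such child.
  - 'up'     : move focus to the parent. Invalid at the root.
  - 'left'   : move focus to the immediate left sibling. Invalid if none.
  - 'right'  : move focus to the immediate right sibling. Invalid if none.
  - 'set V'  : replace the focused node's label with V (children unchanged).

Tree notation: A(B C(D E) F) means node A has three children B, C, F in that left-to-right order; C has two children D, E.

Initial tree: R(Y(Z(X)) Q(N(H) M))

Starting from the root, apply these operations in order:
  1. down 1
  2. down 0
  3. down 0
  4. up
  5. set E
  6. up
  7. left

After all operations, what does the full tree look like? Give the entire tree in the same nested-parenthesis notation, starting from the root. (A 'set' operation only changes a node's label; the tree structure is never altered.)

Answer: R(Y(Z(X)) Q(E(H) M))

Derivation:
Step 1 (down 1): focus=Q path=1 depth=1 children=['N', 'M'] left=['Y'] right=[] parent=R
Step 2 (down 0): focus=N path=1/0 depth=2 children=['H'] left=[] right=['M'] parent=Q
Step 3 (down 0): focus=H path=1/0/0 depth=3 children=[] left=[] right=[] parent=N
Step 4 (up): focus=N path=1/0 depth=2 children=['H'] left=[] right=['M'] parent=Q
Step 5 (set E): focus=E path=1/0 depth=2 children=['H'] left=[] right=['M'] parent=Q
Step 6 (up): focus=Q path=1 depth=1 children=['E', 'M'] left=['Y'] right=[] parent=R
Step 7 (left): focus=Y path=0 depth=1 children=['Z'] left=[] right=['Q'] parent=R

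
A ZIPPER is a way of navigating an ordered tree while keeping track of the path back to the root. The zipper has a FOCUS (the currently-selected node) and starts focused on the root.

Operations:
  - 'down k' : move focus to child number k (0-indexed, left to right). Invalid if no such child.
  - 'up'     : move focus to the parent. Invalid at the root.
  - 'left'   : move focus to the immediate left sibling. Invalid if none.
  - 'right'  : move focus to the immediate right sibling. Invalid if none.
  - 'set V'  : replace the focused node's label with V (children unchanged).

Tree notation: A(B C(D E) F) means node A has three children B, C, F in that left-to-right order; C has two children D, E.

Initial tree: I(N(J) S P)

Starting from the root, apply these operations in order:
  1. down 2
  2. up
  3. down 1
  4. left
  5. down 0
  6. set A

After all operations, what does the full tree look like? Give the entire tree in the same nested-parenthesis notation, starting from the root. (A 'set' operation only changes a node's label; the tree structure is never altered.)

Answer: I(N(A) S P)

Derivation:
Step 1 (down 2): focus=P path=2 depth=1 children=[] left=['N', 'S'] right=[] parent=I
Step 2 (up): focus=I path=root depth=0 children=['N', 'S', 'P'] (at root)
Step 3 (down 1): focus=S path=1 depth=1 children=[] left=['N'] right=['P'] parent=I
Step 4 (left): focus=N path=0 depth=1 children=['J'] left=[] right=['S', 'P'] parent=I
Step 5 (down 0): focus=J path=0/0 depth=2 children=[] left=[] right=[] parent=N
Step 6 (set A): focus=A path=0/0 depth=2 children=[] left=[] right=[] parent=N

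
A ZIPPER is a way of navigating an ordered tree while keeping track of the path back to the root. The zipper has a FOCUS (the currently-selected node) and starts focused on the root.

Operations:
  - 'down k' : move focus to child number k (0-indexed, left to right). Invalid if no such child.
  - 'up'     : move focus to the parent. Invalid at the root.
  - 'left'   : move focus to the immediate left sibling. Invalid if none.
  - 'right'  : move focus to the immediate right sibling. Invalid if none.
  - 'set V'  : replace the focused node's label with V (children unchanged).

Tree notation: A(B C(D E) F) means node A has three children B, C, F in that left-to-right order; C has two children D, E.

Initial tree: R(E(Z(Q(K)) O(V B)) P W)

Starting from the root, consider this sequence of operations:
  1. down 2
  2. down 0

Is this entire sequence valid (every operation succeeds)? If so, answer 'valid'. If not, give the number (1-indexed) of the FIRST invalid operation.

Step 1 (down 2): focus=W path=2 depth=1 children=[] left=['E', 'P'] right=[] parent=R
Step 2 (down 0): INVALID

Answer: 2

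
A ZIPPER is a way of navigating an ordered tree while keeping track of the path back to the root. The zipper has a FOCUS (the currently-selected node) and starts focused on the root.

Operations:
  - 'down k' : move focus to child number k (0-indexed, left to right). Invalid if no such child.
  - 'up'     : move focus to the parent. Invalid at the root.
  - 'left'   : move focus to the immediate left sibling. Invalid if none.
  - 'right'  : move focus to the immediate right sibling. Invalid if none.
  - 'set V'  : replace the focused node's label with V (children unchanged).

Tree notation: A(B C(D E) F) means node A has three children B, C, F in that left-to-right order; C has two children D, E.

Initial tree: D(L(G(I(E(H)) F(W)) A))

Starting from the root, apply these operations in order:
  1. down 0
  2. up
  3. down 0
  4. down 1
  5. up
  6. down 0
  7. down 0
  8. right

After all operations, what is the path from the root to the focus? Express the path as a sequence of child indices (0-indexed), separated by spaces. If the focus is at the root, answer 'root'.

Answer: 0 0 1

Derivation:
Step 1 (down 0): focus=L path=0 depth=1 children=['G', 'A'] left=[] right=[] parent=D
Step 2 (up): focus=D path=root depth=0 children=['L'] (at root)
Step 3 (down 0): focus=L path=0 depth=1 children=['G', 'A'] left=[] right=[] parent=D
Step 4 (down 1): focus=A path=0/1 depth=2 children=[] left=['G'] right=[] parent=L
Step 5 (up): focus=L path=0 depth=1 children=['G', 'A'] left=[] right=[] parent=D
Step 6 (down 0): focus=G path=0/0 depth=2 children=['I', 'F'] left=[] right=['A'] parent=L
Step 7 (down 0): focus=I path=0/0/0 depth=3 children=['E'] left=[] right=['F'] parent=G
Step 8 (right): focus=F path=0/0/1 depth=3 children=['W'] left=['I'] right=[] parent=G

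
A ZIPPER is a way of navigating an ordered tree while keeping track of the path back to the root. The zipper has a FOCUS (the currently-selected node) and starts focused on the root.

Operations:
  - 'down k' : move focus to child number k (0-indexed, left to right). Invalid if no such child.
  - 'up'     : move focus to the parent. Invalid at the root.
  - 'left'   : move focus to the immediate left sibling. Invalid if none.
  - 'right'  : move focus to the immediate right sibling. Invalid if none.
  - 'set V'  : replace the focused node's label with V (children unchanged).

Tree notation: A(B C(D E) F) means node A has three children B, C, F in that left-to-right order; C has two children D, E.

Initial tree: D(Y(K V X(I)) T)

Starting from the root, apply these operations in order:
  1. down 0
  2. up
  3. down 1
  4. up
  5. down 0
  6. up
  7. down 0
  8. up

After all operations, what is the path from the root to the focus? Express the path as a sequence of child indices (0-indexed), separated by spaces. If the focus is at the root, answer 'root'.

Step 1 (down 0): focus=Y path=0 depth=1 children=['K', 'V', 'X'] left=[] right=['T'] parent=D
Step 2 (up): focus=D path=root depth=0 children=['Y', 'T'] (at root)
Step 3 (down 1): focus=T path=1 depth=1 children=[] left=['Y'] right=[] parent=D
Step 4 (up): focus=D path=root depth=0 children=['Y', 'T'] (at root)
Step 5 (down 0): focus=Y path=0 depth=1 children=['K', 'V', 'X'] left=[] right=['T'] parent=D
Step 6 (up): focus=D path=root depth=0 children=['Y', 'T'] (at root)
Step 7 (down 0): focus=Y path=0 depth=1 children=['K', 'V', 'X'] left=[] right=['T'] parent=D
Step 8 (up): focus=D path=root depth=0 children=['Y', 'T'] (at root)

Answer: root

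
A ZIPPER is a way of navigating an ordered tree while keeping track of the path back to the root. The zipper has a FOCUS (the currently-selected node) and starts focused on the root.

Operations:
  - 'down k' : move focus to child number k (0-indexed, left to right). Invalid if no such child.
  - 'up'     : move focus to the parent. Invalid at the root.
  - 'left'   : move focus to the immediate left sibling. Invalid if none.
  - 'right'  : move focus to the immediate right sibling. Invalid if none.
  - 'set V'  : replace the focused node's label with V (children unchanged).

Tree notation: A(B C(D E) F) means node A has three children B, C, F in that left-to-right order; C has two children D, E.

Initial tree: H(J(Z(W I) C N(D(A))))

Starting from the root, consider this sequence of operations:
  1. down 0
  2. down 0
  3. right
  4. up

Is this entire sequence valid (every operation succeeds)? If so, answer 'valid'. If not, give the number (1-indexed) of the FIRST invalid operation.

Step 1 (down 0): focus=J path=0 depth=1 children=['Z', 'C', 'N'] left=[] right=[] parent=H
Step 2 (down 0): focus=Z path=0/0 depth=2 children=['W', 'I'] left=[] right=['C', 'N'] parent=J
Step 3 (right): focus=C path=0/1 depth=2 children=[] left=['Z'] right=['N'] parent=J
Step 4 (up): focus=J path=0 depth=1 children=['Z', 'C', 'N'] left=[] right=[] parent=H

Answer: valid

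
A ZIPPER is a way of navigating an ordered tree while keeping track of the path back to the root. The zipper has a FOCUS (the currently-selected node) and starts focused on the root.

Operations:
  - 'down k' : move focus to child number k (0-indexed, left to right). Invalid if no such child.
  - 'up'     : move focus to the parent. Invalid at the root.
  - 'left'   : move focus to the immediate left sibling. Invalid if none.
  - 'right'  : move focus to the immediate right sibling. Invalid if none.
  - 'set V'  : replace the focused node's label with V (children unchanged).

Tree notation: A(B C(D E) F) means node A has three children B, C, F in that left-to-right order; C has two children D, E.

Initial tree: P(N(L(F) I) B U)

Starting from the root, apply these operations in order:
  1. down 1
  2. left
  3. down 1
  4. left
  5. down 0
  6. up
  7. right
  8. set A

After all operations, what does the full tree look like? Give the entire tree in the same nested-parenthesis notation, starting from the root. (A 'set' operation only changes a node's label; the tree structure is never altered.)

Step 1 (down 1): focus=B path=1 depth=1 children=[] left=['N'] right=['U'] parent=P
Step 2 (left): focus=N path=0 depth=1 children=['L', 'I'] left=[] right=['B', 'U'] parent=P
Step 3 (down 1): focus=I path=0/1 depth=2 children=[] left=['L'] right=[] parent=N
Step 4 (left): focus=L path=0/0 depth=2 children=['F'] left=[] right=['I'] parent=N
Step 5 (down 0): focus=F path=0/0/0 depth=3 children=[] left=[] right=[] parent=L
Step 6 (up): focus=L path=0/0 depth=2 children=['F'] left=[] right=['I'] parent=N
Step 7 (right): focus=I path=0/1 depth=2 children=[] left=['L'] right=[] parent=N
Step 8 (set A): focus=A path=0/1 depth=2 children=[] left=['L'] right=[] parent=N

Answer: P(N(L(F) A) B U)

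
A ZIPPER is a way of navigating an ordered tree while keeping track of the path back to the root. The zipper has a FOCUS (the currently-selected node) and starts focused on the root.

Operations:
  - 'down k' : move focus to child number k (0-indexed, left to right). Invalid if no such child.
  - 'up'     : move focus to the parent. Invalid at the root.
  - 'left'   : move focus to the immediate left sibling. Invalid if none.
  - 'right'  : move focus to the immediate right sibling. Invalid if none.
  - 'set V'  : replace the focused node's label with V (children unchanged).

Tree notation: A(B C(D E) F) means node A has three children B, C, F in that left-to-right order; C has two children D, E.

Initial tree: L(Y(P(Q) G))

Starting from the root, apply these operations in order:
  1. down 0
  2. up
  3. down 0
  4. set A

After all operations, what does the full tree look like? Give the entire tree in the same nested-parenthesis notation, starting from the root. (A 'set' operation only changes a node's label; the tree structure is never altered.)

Answer: L(A(P(Q) G))

Derivation:
Step 1 (down 0): focus=Y path=0 depth=1 children=['P', 'G'] left=[] right=[] parent=L
Step 2 (up): focus=L path=root depth=0 children=['Y'] (at root)
Step 3 (down 0): focus=Y path=0 depth=1 children=['P', 'G'] left=[] right=[] parent=L
Step 4 (set A): focus=A path=0 depth=1 children=['P', 'G'] left=[] right=[] parent=L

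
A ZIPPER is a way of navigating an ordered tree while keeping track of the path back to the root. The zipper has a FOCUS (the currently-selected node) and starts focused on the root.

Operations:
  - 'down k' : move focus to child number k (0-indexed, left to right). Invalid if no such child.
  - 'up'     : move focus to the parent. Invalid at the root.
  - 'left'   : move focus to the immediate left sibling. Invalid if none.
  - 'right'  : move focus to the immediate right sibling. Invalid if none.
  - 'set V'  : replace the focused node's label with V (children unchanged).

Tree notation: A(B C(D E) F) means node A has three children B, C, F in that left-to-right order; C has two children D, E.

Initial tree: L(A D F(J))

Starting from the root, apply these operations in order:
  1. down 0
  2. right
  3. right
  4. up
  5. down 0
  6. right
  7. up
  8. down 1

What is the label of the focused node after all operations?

Answer: D

Derivation:
Step 1 (down 0): focus=A path=0 depth=1 children=[] left=[] right=['D', 'F'] parent=L
Step 2 (right): focus=D path=1 depth=1 children=[] left=['A'] right=['F'] parent=L
Step 3 (right): focus=F path=2 depth=1 children=['J'] left=['A', 'D'] right=[] parent=L
Step 4 (up): focus=L path=root depth=0 children=['A', 'D', 'F'] (at root)
Step 5 (down 0): focus=A path=0 depth=1 children=[] left=[] right=['D', 'F'] parent=L
Step 6 (right): focus=D path=1 depth=1 children=[] left=['A'] right=['F'] parent=L
Step 7 (up): focus=L path=root depth=0 children=['A', 'D', 'F'] (at root)
Step 8 (down 1): focus=D path=1 depth=1 children=[] left=['A'] right=['F'] parent=L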